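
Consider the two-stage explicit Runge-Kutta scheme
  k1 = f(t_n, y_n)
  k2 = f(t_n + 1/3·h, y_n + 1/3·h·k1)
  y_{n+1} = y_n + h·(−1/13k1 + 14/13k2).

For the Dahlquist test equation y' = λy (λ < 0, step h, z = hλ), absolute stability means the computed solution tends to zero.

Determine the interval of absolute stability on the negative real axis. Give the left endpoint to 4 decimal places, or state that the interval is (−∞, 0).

(-2.7857, 0).

With y'=λy (z=hλ):
  k1=λy_n ⇒ h·k1=z·y_n;  k2=λ(1+1/3z)y_n ⇒ h·k2=z(1+1/3z)y_n
  y_{n+1}/y_n = 1 − 1/13z + 14/13z(1+1/3z) = 1 + z + 14/39z²
  Hence R(z) = 1 + z + 14/39z².

Boundary: |R(x)|=1, x<0.
x=-0.43: |R|=0.6364
R=1: x+14/39x²=0 ⇒ x=−39/14=-2.7857; min R=1−1/(4·14/39)=0.3036>−1
Confirm numerically:
  x=-2.488: |R|=0.73410 <1
  x=-2.037: |R|=0.45252 <1
  x=-1.389: |R|=0.30358 <1
  x=-3.261: |R|=1.55638 >1
  x=-3.201: |R|=1.47720 >1
Stable set (-2.7857, 0).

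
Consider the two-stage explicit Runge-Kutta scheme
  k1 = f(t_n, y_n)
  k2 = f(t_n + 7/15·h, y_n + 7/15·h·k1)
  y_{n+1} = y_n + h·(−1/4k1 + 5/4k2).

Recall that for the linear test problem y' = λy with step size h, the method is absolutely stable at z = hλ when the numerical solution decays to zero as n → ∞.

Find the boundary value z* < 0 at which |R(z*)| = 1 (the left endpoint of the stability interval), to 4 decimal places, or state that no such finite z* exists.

On y'=λy, z=hλ:
  k1=λy_n ⇒ h·k1=z·y_n;  k2=λ(1+7/15z)y_n ⇒ h·k2=z(1+7/15z)y_n
  y_{n+1}/y_n = 1 − 1/4z + 5/4z(1+7/15z) = 1 + z + 7/12z²
  so R(z) = 1 + z + 7/12z².

Find x<0 with |R(x)|<1.
x=-1.14: |R|=0.6181
R=1: x+7/12x²=0 ⇒ x=−12/7=-1.7143; min R=1−1/(4·7/12)=0.5714>−1
Confirm numerically:
  x=-1.689: |R|=0.97509 <1
  x=-1.374: |R|=0.72726 <1
  x=-0.973: |R|=0.57926 <1
  x=-0.912: |R|=0.57318 <1
  x=-1.966: |R|=1.28867 >1
  x=-1.841: |R|=1.13608 >1
  x=-1.745: |R|=1.03126 >1
So |R|<1 on (-1.7143, 0).

left endpoint -1.7143.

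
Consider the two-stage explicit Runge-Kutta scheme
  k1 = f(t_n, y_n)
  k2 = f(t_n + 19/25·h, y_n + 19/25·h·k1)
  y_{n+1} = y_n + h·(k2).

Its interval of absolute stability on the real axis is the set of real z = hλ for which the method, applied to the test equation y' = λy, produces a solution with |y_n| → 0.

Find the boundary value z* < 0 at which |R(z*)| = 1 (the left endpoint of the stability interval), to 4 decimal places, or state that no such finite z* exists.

Test eqn y'=λy, z=hλ:
  k1=λy_n ⇒ h·k1=z·y_n;  k2=λ(1+19/25z)y_n ⇒ h·k2=z(1+19/25z)y_n
  y_{n+1}/y_n = 1 + z(1+19/25z) = 1 + z + 19/25z²
  so R(z) = 1 + z + 19/25z².

Boundary: |R(x)|=1, x<0.
x=-1.68: |R|=1.4650
R=1: x+19/25x²=0 ⇒ x=−25/19=-1.3158; min R=1−1/(4·19/25)=0.6711>−1
Confirm numerically:
  x=-1.184: |R|=0.88141 <1
  x=-1.158: |R|=0.86113 <1
  x=-0.982: |R|=0.75089 <1
  x=-0.673: |R|=0.67123 <1
  x=-1.748: |R|=1.57418 >1
  x=-1.430: |R|=1.12412 >1
So |R|<1 on (-1.3158, 0).

left endpoint -1.3158.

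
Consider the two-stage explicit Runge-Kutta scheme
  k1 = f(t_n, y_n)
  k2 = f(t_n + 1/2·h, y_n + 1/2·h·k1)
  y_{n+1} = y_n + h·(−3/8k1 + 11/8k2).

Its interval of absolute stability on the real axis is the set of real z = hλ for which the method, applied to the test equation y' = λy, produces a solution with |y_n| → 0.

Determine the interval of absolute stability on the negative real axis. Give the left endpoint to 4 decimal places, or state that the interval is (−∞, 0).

(-1.4545, 0).

On y'=λy, z=hλ:
  k1=λy_n ⇒ h·k1=z·y_n;  k2=λ(1+1/2z)y_n ⇒ h·k2=z(1+1/2z)y_n
  y_{n+1}/y_n = 1 − 3/8z + 11/8z(1+1/2z) = 1 + z + 11/16z²
  R(z) = 1 + z + 11/16z².

Find x<0 with |R(x)|<1.
x=-0.98: |R|=0.6803
R=1: x+11/16x²=0 ⇒ x=−16/11=-1.4545; min R=1−1/(4·11/16)=0.6364>−1
Confirm numerically:
  x=-1.316: |R|=0.87465 <1
  x=-1.224: |R|=0.80600 <1
  x=-1.000: |R|=0.68750 <1
  x=-0.995: |R|=0.68564 <1
  x=-1.887: |R|=1.56103 >1
  x=-1.488: |R|=1.03422 >1
Interval (-1.4545, 0).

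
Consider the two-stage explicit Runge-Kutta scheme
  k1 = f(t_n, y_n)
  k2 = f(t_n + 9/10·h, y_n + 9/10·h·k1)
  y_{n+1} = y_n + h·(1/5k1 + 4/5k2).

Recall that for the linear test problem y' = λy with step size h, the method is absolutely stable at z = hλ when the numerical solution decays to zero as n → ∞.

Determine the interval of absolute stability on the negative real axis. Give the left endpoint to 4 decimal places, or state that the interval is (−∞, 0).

With y'=λy (z=hλ):
  k1=λy_n ⇒ h·k1=z·y_n;  k2=λ(1+9/10z)y_n ⇒ h·k2=z(1+9/10z)y_n
  y_{n+1}/y_n = 1 + 1/5z + 4/5z(1+9/10z) = 1 + z + 18/25z²
  R(z) = 1 + z + 18/25z².

Solve |R(x)|<1 on ℝ⁻.
x=-0.44: |R|=0.6994
R=1: x+18/25x²=0 ⇒ x=−25/18=-1.3889; min R=1−1/(4·18/25)=0.6528>−1
Confirm numerically:
  x=-1.002: |R|=0.72088 <1
  x=-0.919: |R|=0.68908 <1
  x=-0.736: |R|=0.65402 <1
  x=-1.773: |R|=1.49034 >1
  x=-1.638: |R|=1.29379 >1
So |R|<1 on (-1.3889, 0).

(-1.3889, 0).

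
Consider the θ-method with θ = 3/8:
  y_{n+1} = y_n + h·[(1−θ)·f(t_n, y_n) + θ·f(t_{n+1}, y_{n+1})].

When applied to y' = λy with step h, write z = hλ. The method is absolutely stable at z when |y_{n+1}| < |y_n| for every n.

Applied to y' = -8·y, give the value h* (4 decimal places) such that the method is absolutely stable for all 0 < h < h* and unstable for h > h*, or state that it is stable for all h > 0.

On y'=λy, z=hλ:
  y_{n+1} = y_n + z·[5/8·y_n + 3/8·y_{n+1}] ⇒ (1 − 3/8z)y_{n+1} = (1 + 5/8z)y_n
  ⇒ R(z) = (1 + 5/8z)/(1 − 3/8z).

Solve |R(x)|<1 on ℝ⁻.
x=-0.45: |R|=0.6150
R=−1: 1+5/8x = −1+3/8x ⇒ -1/4x=2 ⇒ x=2/(-1/4)=-8.0000
Confirm numerically:
  x=-7.439: |R|=0.96299 <1
  x=-6.189: |R|=0.86367 <1
  x=-5.515: |R|=0.79751 <1
  x=-3.481: |R|=0.50995 <1
  x=-8.359: |R|=1.02171 >1
  x=-8.132: |R|=1.00815 >1
  x=-8.053: |R|=1.00330 >1
Stable set (-8.0000, 0).

(-8.0000,0); λ=-8 ⇒ h* = (8)/8 = 1.0000.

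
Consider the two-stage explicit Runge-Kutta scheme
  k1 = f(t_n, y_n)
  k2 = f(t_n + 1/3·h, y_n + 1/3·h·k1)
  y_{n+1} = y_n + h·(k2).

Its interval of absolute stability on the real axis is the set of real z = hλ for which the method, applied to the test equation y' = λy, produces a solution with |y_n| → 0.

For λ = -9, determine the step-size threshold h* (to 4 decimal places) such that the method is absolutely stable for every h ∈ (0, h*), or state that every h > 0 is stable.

(-3.0000,0); λ=-9 ⇒ h* = (3)/9 = 0.3333.

On y'=λy, z=hλ:
  k1=λy_n ⇒ h·k1=z·y_n;  k2=λ(1+1/3z)y_n ⇒ h·k2=z(1+1/3z)y_n
  y_{n+1}/y_n = 1 + z(1+1/3z) = 1 + z + 1/3z²
  so R(z) = 1 + z + 1/3z².

Solve |R(x)|<1 on ℝ⁻.
x=-1.46: |R|=0.2505
R=1: x+1/3x²=0 ⇒ x=−3=-3.0000; min R=1−1/(4·1/3)=0.2500>−1
Confirm numerically:
  x=-2.599: |R|=0.65260 <1
  x=-2.451: |R|=0.55147 <1
  x=-2.437: |R|=0.54266 <1
  x=-1.565: |R|=0.25141 <1
  x=-3.586: |R|=1.70047 >1
  x=-3.085: |R|=1.08741 >1
  x=-3.057: |R|=1.05808 >1
So |R|<1 on (-3.0000, 0).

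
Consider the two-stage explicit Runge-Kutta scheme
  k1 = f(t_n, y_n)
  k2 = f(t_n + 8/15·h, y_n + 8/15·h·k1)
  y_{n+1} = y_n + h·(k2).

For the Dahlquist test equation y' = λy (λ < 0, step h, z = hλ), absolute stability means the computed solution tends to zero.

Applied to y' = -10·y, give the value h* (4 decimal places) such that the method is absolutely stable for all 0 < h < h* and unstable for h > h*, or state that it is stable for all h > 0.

(-1.8750,0); λ=-10 ⇒ h* = (15/8)/10 = 0.1875.

With y'=λy (z=hλ):
  k1=λy_n ⇒ h·k1=z·y_n;  k2=λ(1+8/15z)y_n ⇒ h·k2=z(1+8/15z)y_n
  y_{n+1}/y_n = 1 + z(1+8/15z) = 1 + z + 8/15z²
  Hence R(z) = 1 + z + 8/15z².

Need |R(x)|<1, x<0.
x=-1.56: |R|=0.7379
R=1: x+8/15x²=0 ⇒ x=−15/8=-1.8750; min R=1−1/(4·8/15)=0.5312>−1
Confirm numerically:
  x=-1.827: |R|=0.95323 <1
  x=-1.826: |R|=0.95228 <1
  x=-1.100: |R|=0.54533 <1
  x=-2.295: |R|=1.51408 >1
  x=-1.946: |R|=1.07369 >1
Stable set (-1.8750, 0).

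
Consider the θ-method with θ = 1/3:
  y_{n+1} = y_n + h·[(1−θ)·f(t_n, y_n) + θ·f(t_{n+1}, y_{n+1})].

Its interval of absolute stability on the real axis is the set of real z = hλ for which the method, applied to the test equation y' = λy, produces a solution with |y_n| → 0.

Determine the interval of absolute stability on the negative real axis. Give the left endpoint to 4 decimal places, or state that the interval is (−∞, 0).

(-6.0000, 0).

Test eqn y'=λy, z=hλ:
  y_{n+1} = y_n + z·[2/3·y_n + 1/3·y_{n+1}] ⇒ (1 − 1/3z)y_{n+1} = (1 + 2/3z)y_n
  ⇒ R(z) = (1 + 2/3z)/(1 − 1/3z).

Solve |R(x)|<1 on ℝ⁻.
x=-0.32: |R|=0.7108
R=−1: 1+2/3x = −1+1/3x ⇒ -1/3x=2 ⇒ x=2/(-1/3)=-6.0000
Confirm numerically:
  x=-5.352: |R|=0.92241 <1
  x=-5.315: |R|=0.91762 <1
  x=-4.518: |R|=0.80287 <1
  x=-3.980: |R|=0.71060 <1
  x=-6.046: |R|=1.00509 >1
  x=-6.041: |R|=1.00453 >1
Stable set (-6.0000, 0).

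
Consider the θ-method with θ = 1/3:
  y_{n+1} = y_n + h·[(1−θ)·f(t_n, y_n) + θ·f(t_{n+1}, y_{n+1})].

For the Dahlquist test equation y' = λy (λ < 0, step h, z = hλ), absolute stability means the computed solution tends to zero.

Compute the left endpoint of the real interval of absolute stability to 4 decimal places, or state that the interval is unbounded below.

Set f=λy, z=hλ:
  y_{n+1} = y_n + z·[2/3·y_n + 1/3·y_{n+1}] ⇒ (1 − 1/3z)y_{n+1} = (1 + 2/3z)y_n
  Hence R(z) = (1 + 2/3z)/(1 − 1/3z).

Find x<0 with |R(x)|<1.
x=-0.34: |R|=0.6946
R=−1: 1+2/3x = −1+1/3x ⇒ -1/3x=2 ⇒ x=2/(-1/3)=-6.0000
Confirm numerically:
  x=-5.725: |R|=0.96848 <1
  x=-5.206: |R|=0.90324 <1
  x=-3.113: |R|=0.52773 <1
  x=-6.439: |R|=1.04651 >1
  x=-6.352: |R|=1.03764 >1
Stable set (-6.0000, 0).

left endpoint -6.0000.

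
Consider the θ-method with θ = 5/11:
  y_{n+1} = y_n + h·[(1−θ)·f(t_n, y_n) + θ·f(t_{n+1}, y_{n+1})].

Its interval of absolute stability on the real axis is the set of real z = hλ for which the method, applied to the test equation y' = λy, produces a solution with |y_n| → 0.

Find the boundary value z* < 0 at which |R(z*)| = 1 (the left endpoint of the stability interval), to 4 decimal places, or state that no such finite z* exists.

With y'=λy (z=hλ):
  y_{n+1} = y_n + z·[6/11·y_n + 5/11·y_{n+1}] ⇒ (1 − 5/11z)y_{n+1} = (1 + 6/11z)y_n
  so R(z) = (1 + 6/11z)/(1 − 5/11z).

Solve |R(x)|<1 on ℝ⁻.
x=-0.65: |R|=0.4982
R=−1: 1+6/11x = −1+5/11x ⇒ -1/11x=2 ⇒ x=2/(-1/11)=-22.0000
Confirm numerically:
  x=-16.122: |R|=0.93584 <1
  x=-16.085: |R|=0.93530 <1
  x=-15.744: |R|=0.93027 <1
  x=-22.110: |R|=1.00090 >1
  x=-22.089: |R|=1.00073 >1
Stable set (-22.0000, 0).

z* = -22.0000.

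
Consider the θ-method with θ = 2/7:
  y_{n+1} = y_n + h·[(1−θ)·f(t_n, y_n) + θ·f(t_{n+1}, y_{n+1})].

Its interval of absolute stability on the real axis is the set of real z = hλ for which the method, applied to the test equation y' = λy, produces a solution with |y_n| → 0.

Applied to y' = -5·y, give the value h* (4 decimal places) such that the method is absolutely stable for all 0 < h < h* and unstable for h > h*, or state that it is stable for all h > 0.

(-4.6667,0); λ=-5 ⇒ h* = (14/3)/5 = 0.9333.

Test eqn y'=λy, z=hλ:
  y_{n+1} = y_n + z·[5/7·y_n + 2/7·y_{n+1}] ⇒ (1 − 2/7z)y_{n+1} = (1 + 5/7z)y_n
  so R(z) = (1 + 5/7z)/(1 − 2/7z).

Boundary: |R(x)|=1, x<0.
x=-1.38: |R|=0.0102
R=−1: 1+5/7x = −1+2/7x ⇒ -3/7x=2 ⇒ x=2/(-3/7)=-4.6667
Confirm numerically:
  x=-2.996: |R|=0.61422 <1
  x=-2.667: |R|=0.51362 <1
  x=-2.018: |R|=0.27999 <1
  x=-5.148: |R|=1.08349 >1
  x=-4.973: |R|=1.05423 >1
So |R|<1 on (-4.6667, 0).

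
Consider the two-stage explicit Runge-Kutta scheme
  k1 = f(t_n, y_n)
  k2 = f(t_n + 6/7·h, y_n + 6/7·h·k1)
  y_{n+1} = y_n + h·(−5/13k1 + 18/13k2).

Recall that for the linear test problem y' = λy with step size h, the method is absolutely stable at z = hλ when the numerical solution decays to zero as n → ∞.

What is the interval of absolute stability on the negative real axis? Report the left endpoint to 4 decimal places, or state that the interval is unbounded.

On y'=λy, z=hλ:
  k1=λy_n ⇒ h·k1=z·y_n;  k2=λ(1+6/7z)y_n ⇒ h·k2=z(1+6/7z)y_n
  y_{n+1}/y_n = 1 − 5/13z + 18/13z(1+6/7z) = 1 + z + 108/91z²
  Hence R(z) = 1 + z + 108/91z².

Find x<0 with |R(x)|<1.
x=-1.37: |R|=1.8575
R=1: x+108/91x²=0 ⇒ x=−91/108=-0.8426; min R=1−1/(4·108/91)=0.7894>−1
Confirm numerically:
  x=-0.794: |R|=0.95421 <1
  x=-0.720: |R|=0.89524 <1
  x=-0.530: |R|=0.80338 <1
  x=-1.017: |R|=1.21051 >1
  x=-0.879: |R|=1.03798 >1
So |R|<1 on (-0.8426, 0).

(-0.8426, 0).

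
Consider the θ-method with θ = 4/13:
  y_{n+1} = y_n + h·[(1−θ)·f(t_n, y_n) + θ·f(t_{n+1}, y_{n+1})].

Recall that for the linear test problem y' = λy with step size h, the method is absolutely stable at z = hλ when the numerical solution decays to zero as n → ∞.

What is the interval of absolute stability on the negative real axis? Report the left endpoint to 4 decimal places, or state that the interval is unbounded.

With y'=λy (z=hλ):
  y_{n+1} = y_n + z·[9/13·y_n + 4/13·y_{n+1}] ⇒ (1 − 4/13z)y_{n+1} = (1 + 9/13z)y_n
  so R(z) = (1 + 9/13z)/(1 − 4/13z).

Find x<0 with |R(x)|<1.
x=-1.74: |R|=0.1333
R=−1: 1+9/13x = −1+4/13x ⇒ -5/13x=2 ⇒ x=2/(-5/13)=-5.2000
Confirm numerically:
  x=-4.694: |R|=0.92038 <1
  x=-3.541: |R|=0.69463 <1
  x=-2.442: |R|=0.39433 <1
  x=-2.302: |R|=0.34753 <1
  x=-5.713: |R|=1.07154 >1
  x=-5.633: |R|=1.06093 >1
  x=-5.371: |R|=1.02479 >1
Stable set (-5.2000, 0).

(-5.2000, 0).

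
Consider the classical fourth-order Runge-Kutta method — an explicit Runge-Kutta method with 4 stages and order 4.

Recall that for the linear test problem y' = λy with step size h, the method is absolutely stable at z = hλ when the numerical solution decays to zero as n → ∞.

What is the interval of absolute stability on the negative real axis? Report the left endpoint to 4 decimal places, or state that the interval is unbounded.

Test eqn y'=λy, z=hλ:
  order 4, 4-stage ⇒ R(z)=1+z+z^2/2+z^3/6+z^4/24
  (e.g. R(-1.38)=0.28530, |R|=0.28530)

Boundary: |R(x)|=1, x<0.
x=-1.38: |R|=0.2853
|R(-3.01)|=1.3951 |R(-2.82)|=1.0536 |R(-0.52)|=0.5948
Bisect:
  x_lo=-3.2066 |R|=1.8445  x_hi=-0.3119 |R|=0.7321
  mid=-1.75922 |R|=0.27987 →hi
  mid=-2.48289 |R|=0.63192 →hi
  mid=-2.84473 |R|=1.09338 →lo
  mid=-2.66381 |R|=0.83177 →hi
  mid=-2.75427 |R|=0.95423 →hi
  mid=-2.79950 |R|=1.02163 →lo
  mid=-2.77689 |R|=0.98740 →hi
  mid=-2.78819 |R|=1.00438 →lo
  mid=-2.78254 |R|=0.99586 →hi
  mid=-2.78537 |R|=1.00011 →lo
  ...
  [-2.78537,-2.78519] ⇒ x*=-2.7853
Interval (-2.7853, 0).

(-2.7853, 0).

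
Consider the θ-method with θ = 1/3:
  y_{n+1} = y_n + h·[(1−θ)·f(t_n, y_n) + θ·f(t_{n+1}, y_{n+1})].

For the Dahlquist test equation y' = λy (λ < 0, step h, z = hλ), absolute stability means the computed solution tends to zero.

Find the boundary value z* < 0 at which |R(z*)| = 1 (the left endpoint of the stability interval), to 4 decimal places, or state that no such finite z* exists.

left endpoint -6.0000.

With y'=λy (z=hλ):
  y_{n+1} = y_n + z·[2/3·y_n + 1/3·y_{n+1}] ⇒ (1 − 1/3z)y_{n+1} = (1 + 2/3z)y_n
  R(z) = (1 + 2/3z)/(1 − 1/3z).

Boundary: |R(x)|=1, x<0.
x=-1.05: |R|=0.2222
R=−1: 1+2/3x = −1+1/3x ⇒ -1/3x=2 ⇒ x=2/(-1/3)=-6.0000
Confirm numerically:
  x=-4.842: |R|=0.85233 <1
  x=-4.458: |R|=0.79324 <1
  x=-3.744: |R|=0.66548 <1
  x=-2.830: |R|=0.45626 <1
  x=-6.332: |R|=1.03558 >1
  x=-6.209: |R|=1.02270 >1
  x=-6.043: |R|=1.00476 >1
Interval (-6.0000, 0).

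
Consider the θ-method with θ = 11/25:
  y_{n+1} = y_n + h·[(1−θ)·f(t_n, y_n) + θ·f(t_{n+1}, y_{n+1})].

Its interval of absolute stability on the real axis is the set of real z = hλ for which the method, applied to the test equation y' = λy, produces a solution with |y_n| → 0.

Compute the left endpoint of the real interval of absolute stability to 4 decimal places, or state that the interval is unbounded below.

Test eqn y'=λy, z=hλ:
  y_{n+1} = y_n + z·[14/25·y_n + 11/25·y_{n+1}] ⇒ (1 − 11/25z)y_{n+1} = (1 + 14/25z)y_n
  ⇒ R(z) = (1 + 14/25z)/(1 − 11/25z).

Solve |R(x)|<1 on ℝ⁻.
x=-1.7: |R|=0.0275
R=−1: 1+14/25x = −1+11/25x ⇒ -3/25x=2 ⇒ x=2/(-3/25)=-16.6667
Confirm numerically:
  x=-15.313: |R|=0.97901 <1
  x=-11.175: |R|=0.88863 <1
  x=-10.550: |R|=0.86990 <1
  x=-9.478: |R|=0.83316 <1
  x=-17.071: |R|=1.00570 >1
  x=-16.811: |R|=1.00206 >1
So |R|<1 on (-16.6667, 0).

z* = -16.6667.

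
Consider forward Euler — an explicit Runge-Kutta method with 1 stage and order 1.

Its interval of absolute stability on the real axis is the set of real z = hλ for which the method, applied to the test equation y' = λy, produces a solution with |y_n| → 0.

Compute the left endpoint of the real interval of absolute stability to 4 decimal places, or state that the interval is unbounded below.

On y'=λy, z=hλ:
  order 1, 1-stage ⇒ R(z)=1+z
  (e.g. R(-0.43)=0.57000, |R|=0.57000)

Boundary: |R(x)|=1, x<0.
x=-0.43: |R|=0.5700
|R(-2.13)|=1.1300 |R(-1.55)|=0.5500 |R(-1.46)|=0.4600
Bisect:
  x_lo=-2.4269 |R|=1.4269  x_hi=-0.0939 |R|=0.9061
  mid=-1.26041 |R|=0.26041 →hi
  mid=-1.84364 |R|=0.84364 →hi
  mid=-2.13526 |R|=1.13526 →lo
  mid=-1.98945 |R|=0.98945 →hi
  mid=-2.06235 |R|=1.06235 →lo
  mid=-2.02590 |R|=1.02590 →lo
  mid=-2.00767 |R|=1.00767 →lo
  ...
  [-2.00013,-1.99999] ⇒ x*=-2.0000
Stable set (-2.0000, 0).

left endpoint -2.0000.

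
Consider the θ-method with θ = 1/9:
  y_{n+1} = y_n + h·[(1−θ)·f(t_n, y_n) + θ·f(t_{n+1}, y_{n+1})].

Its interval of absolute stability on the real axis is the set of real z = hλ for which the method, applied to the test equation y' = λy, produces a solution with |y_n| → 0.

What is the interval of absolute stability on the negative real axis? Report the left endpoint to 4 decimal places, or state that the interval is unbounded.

(-2.5714, 0).

Test eqn y'=λy, z=hλ:
  y_{n+1} = y_n + z·[8/9·y_n + 1/9·y_{n+1}] ⇒ (1 − 1/9z)y_{n+1} = (1 + 8/9z)y_n
  so R(z) = (1 + 8/9z)/(1 − 1/9z).

Boundary: |R(x)|=1, x<0.
x=-1.58: |R|=0.3440
R=−1: 1+8/9x = −1+1/9x ⇒ -7/9x=2 ⇒ x=2/(-7/9)=-2.5714
Confirm numerically:
  x=-2.513: |R|=0.96447 <1
  x=-1.561: |R|=0.33027 <1
  x=-1.478: |R|=0.26952 <1
  x=-3.000: |R|=1.25000 >1
  x=-2.811: |R|=1.14199 >1
  x=-2.722: |R|=1.08992 >1
Interval (-2.5714, 0).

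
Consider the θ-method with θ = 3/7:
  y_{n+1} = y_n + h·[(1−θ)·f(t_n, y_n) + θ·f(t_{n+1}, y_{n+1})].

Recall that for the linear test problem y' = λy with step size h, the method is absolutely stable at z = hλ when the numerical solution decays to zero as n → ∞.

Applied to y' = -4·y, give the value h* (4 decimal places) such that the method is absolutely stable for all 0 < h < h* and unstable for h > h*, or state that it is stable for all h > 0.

Set f=λy, z=hλ:
  y_{n+1} = y_n + z·[4/7·y_n + 3/7·y_{n+1}] ⇒ (1 − 3/7z)y_{n+1} = (1 + 4/7z)y_n
  ⇒ R(z) = (1 + 4/7z)/(1 − 3/7z).

Find x<0 with |R(x)|<1.
x=-1.59: |R|=0.0544
R=−1: 1+4/7x = −1+3/7x ⇒ -1/7x=2 ⇒ x=2/(-1/7)=-14.0000
Confirm numerically:
  x=-11.807: |R|=0.94830 <1
  x=-10.129: |R|=0.89646 <1
  x=-9.968: |R|=0.89074 <1
  x=-9.436: |R|=0.87074 <1
  x=-14.232: |R|=1.00467 >1
  x=-14.068: |R|=1.00138 >1
Interval (-14.0000, 0).

(-14.0000,0); λ=-4 ⇒ h* = (14)/4 = 3.5000.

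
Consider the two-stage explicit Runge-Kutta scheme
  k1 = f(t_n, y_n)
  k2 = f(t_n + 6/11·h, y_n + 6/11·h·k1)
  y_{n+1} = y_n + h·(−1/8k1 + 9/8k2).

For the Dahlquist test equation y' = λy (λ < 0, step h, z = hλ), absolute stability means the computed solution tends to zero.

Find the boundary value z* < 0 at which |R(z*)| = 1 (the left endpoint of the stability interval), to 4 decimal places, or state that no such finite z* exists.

With y'=λy (z=hλ):
  k1=λy_n ⇒ h·k1=z·y_n;  k2=λ(1+6/11z)y_n ⇒ h·k2=z(1+6/11z)y_n
  y_{n+1}/y_n = 1 − 1/8z + 9/8z(1+6/11z) = 1 + z + 27/44z²
  ⇒ R(z) = 1 + z + 27/44z².

Find x<0 with |R(x)|<1.
x=-0.38: |R|=0.7086
R=1: x+27/44x²=0 ⇒ x=−44/27=-1.6296; min R=1−1/(4·27/44)=0.5926>−1
Confirm numerically:
  x=-1.411: |R|=0.81070 <1
  x=-1.047: |R|=0.62567 <1
  x=-1.031: |R|=0.62127 <1
  x=-0.808: |R|=0.59262 <1
  x=-1.883: |R|=1.29276 >1
  x=-1.873: |R|=1.27972 >1
  x=-1.830: |R|=1.22501 >1
Interval (-1.6296, 0).

z* = -1.6296.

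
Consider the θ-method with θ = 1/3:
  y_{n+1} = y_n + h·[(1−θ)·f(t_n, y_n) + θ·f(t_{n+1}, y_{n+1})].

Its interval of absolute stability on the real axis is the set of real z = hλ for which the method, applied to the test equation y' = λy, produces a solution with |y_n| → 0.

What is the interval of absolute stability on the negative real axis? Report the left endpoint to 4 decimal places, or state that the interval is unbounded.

(-6.0000, 0).

Test eqn y'=λy, z=hλ:
  y_{n+1} = y_n + z·[2/3·y_n + 1/3·y_{n+1}] ⇒ (1 − 1/3z)y_{n+1} = (1 + 2/3z)y_n
  ⇒ R(z) = (1 + 2/3z)/(1 − 1/3z).

Need |R(x)|<1, x<0.
x=-1.52: |R|=0.0088
R=−1: 1+2/3x = −1+1/3x ⇒ -1/3x=2 ⇒ x=2/(-1/3)=-6.0000
Confirm numerically:
  x=-4.700: |R|=0.83117 <1
  x=-3.902: |R|=0.69603 <1
  x=-3.322: |R|=0.57640 <1
  x=-6.507: |R|=1.05333 >1
  x=-6.144: |R|=1.01575 >1
Stable set (-6.0000, 0).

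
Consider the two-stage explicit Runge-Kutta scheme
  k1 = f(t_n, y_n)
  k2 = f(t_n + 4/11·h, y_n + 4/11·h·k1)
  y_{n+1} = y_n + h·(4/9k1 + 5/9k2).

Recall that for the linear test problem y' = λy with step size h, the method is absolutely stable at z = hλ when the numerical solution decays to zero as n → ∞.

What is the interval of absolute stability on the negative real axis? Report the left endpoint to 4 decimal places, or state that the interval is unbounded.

z∈(-4.9500,0).

With y'=λy (z=hλ):
  k1=λy_n ⇒ h·k1=z·y_n;  k2=λ(1+4/11z)y_n ⇒ h·k2=z(1+4/11z)y_n
  y_{n+1}/y_n = 1 + 4/9z + 5/9z(1+4/11z) = 1 + z + 20/99z²
  so R(z) = 1 + z + 20/99z².

Need |R(x)|<1, x<0.
x=-0.31: |R|=0.7094
R=1: x+20/99x²=0 ⇒ x=−99/20=-4.9500; min R=1−1/(4·20/99)=-0.2375>−1
Confirm numerically:
  x=-4.114: |R|=0.30519 <1
  x=-3.245: |R|=0.11772 <1
  x=-2.368: |R|=0.23519 <1
  x=-2.313: |R|=0.23220 <1
  x=-5.332: |R|=1.41148 >1
  x=-5.132: |R|=1.18869 >1
  x=-5.082: |R|=1.13552 >1
Interval (-4.9500, 0).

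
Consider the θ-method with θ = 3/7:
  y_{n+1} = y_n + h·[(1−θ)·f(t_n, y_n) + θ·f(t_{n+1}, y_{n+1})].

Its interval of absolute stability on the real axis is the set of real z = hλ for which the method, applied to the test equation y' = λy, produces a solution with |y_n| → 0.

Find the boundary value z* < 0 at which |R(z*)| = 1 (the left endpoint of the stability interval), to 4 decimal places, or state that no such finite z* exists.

With y'=λy (z=hλ):
  y_{n+1} = y_n + z·[4/7·y_n + 3/7·y_{n+1}] ⇒ (1 − 3/7z)y_{n+1} = (1 + 4/7z)y_n
  Hence R(z) = (1 + 4/7z)/(1 − 3/7z).

Boundary: |R(x)|=1, x<0.
x=-0.91: |R|=0.3453
R=−1: 1+4/7x = −1+3/7x ⇒ -1/7x=2 ⇒ x=2/(-1/7)=-14.0000
Confirm numerically:
  x=-11.554: |R|=0.94129 <1
  x=-10.795: |R|=0.91862 <1
  x=-9.194: |R|=0.86103 <1
  x=-14.291: |R|=1.00583 >1
  x=-14.188: |R|=1.00379 >1
So |R|<1 on (-14.0000, 0).

left endpoint -14.0000.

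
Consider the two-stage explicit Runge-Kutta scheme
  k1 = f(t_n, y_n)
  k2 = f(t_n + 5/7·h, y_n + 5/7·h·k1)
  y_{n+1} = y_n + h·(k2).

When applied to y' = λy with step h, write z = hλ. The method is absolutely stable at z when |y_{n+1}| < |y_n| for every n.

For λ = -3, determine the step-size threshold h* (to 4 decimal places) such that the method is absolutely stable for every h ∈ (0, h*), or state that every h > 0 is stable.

With y'=λy (z=hλ):
  k1=λy_n ⇒ h·k1=z·y_n;  k2=λ(1+5/7z)y_n ⇒ h·k2=z(1+5/7z)y_n
  y_{n+1}/y_n = 1 + z(1+5/7z) = 1 + z + 5/7z²
  Hence R(z) = 1 + z + 5/7z².

Boundary: |R(x)|=1, x<0.
x=-1.73: |R|=1.4078
R=1: x+5/7x²=0 ⇒ x=−7/5=-1.4000; min R=1−1/(4·5/7)=0.6500>−1
Confirm numerically:
  x=-1.304: |R|=0.91058 <1
  x=-0.887: |R|=0.67498 <1
  x=-0.818: |R|=0.65995 <1
  x=-0.691: |R|=0.65006 <1
  x=-1.885: |R|=1.65302 >1
  x=-1.836: |R|=1.57178 >1
Interval (-1.4000, 0).

(-1.4000,0); λ=-3 ⇒ h* = (7/5)/3 = 0.4667.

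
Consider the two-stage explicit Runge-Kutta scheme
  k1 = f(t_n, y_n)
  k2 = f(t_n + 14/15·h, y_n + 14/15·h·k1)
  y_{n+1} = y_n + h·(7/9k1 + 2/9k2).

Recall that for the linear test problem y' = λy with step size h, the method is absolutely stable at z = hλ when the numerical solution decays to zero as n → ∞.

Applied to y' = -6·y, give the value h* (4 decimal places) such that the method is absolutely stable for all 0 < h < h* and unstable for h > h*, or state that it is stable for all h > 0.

On y'=λy, z=hλ:
  k1=λy_n ⇒ h·k1=z·y_n;  k2=λ(1+14/15z)y_n ⇒ h·k2=z(1+14/15z)y_n
  y_{n+1}/y_n = 1 + 7/9z + 2/9z(1+14/15z) = 1 + z + 28/135z²
  R(z) = 1 + z + 28/135z².

Find x<0 with |R(x)|<1.
x=-0.37: |R|=0.6584
R=1: x+28/135x²=0 ⇒ x=−135/28=-4.8214; min R=1−1/(4·28/135)=-0.2054>−1
Confirm numerically:
  x=-3.862: |R|=0.23149 <1
  x=-3.812: |R|=0.20191 <1
  x=-3.751: |R|=0.16722 <1
  x=-2.954: |R|=0.14414 <1
  x=-5.412: |R|=1.66291 >1
  x=-5.007: |R|=1.19271 >1
  x=-4.968: |R|=1.15103 >1
So |R|<1 on (-4.8214, 0).

(-4.8214,0); λ=-6 ⇒ h* = (135/28)/6 = 0.8036.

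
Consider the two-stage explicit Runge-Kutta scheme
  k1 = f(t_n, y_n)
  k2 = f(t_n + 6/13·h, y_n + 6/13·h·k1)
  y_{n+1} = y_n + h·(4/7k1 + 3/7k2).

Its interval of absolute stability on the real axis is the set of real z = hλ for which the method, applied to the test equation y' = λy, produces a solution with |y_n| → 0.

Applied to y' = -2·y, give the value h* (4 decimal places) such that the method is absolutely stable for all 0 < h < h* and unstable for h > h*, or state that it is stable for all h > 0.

(-5.0556,0); λ=-2 ⇒ h* = (91/18)/2 = 2.5278.

Set f=λy, z=hλ:
  k1=λy_n ⇒ h·k1=z·y_n;  k2=λ(1+6/13z)y_n ⇒ h·k2=z(1+6/13z)y_n
  y_{n+1}/y_n = 1 + 4/7z + 3/7z(1+6/13z) = 1 + z + 18/91z²
  so R(z) = 1 + z + 18/91z².

Boundary: |R(x)|=1, x<0.
x=-1.76: |R|=0.1473
R=1: x+18/91x²=0 ⇒ x=−91/18=-5.0556; min R=1−1/(4·18/91)=-0.2639>−1
Confirm numerically:
  x=-4.347: |R|=0.39075 <1
  x=-3.392: |R|=0.11615 <1
  x=-3.040: |R|=0.21199 <1
  x=-2.164: |R|=0.23771 <1
  x=-5.574: |R|=1.57161 >1
  x=-5.439: |R|=1.41253 >1
  x=-5.261: |R|=1.21379 >1
Stable set (-5.0556, 0).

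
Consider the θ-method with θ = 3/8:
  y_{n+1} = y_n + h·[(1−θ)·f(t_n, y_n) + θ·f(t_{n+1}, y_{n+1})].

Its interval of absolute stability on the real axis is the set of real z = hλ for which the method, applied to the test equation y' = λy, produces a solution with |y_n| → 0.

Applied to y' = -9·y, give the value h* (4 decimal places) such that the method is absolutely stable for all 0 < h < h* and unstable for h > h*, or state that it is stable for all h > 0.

(-8.0000,0); λ=-9 ⇒ h* = (8)/9 = 0.8889.

With y'=λy (z=hλ):
  y_{n+1} = y_n + z·[5/8·y_n + 3/8·y_{n+1}] ⇒ (1 − 3/8z)y_{n+1} = (1 + 5/8z)y_n
  so R(z) = (1 + 5/8z)/(1 − 3/8z).

Find x<0 with |R(x)|<1.
x=-1.49: |R|=0.0441
R=−1: 1+5/8x = −1+3/8x ⇒ -1/4x=2 ⇒ x=2/(-1/4)=-8.0000
Confirm numerically:
  x=-7.381: |R|=0.95893 <1
  x=-5.035: |R|=0.74335 <1
  x=-4.970: |R|=0.73549 <1
  x=-4.823: |R|=0.71721 <1
  x=-8.351: |R|=1.02124 >1
  x=-8.092: |R|=1.00570 >1
So |R|<1 on (-8.0000, 0).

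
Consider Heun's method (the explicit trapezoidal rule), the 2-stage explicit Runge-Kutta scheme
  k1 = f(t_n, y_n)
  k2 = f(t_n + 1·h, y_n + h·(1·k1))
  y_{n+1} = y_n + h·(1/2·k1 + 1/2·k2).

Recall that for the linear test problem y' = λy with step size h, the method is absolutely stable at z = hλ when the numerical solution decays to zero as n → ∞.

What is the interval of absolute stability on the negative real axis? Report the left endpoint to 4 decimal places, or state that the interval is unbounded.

With y'=λy (z=hλ):
  order 2, 2-stage ⇒ R(z)=1+z+z^2/2
  (e.g. R(-1.39)=0.57605, |R|=0.57605)

Solve |R(x)|<1 on ℝ⁻.
x=-1.39: |R|=0.5760
|R(-2.38)|=1.4522 |R(-2.26)|=1.2938 |R(-1.85)|=0.8613
Bisect:
  x_lo=-2.7286 |R|=1.9940  x_hi=-0.2872 |R|=0.7540
  mid=-1.50791 |R|=0.62899 →hi
  mid=-2.11824 |R|=1.12523 →lo
  mid=-1.81308 |R|=0.83055 →hi
  mid=-1.96566 |R|=0.96625 →hi
  mid=-2.04195 |R|=1.04283 →lo
  mid=-2.00381 |R|=1.00381 →lo
  mid=-1.98473 |R|=0.98485 →hi
  mid=-1.99427 |R|=0.99429 →hi
  mid=-1.99904 |R|=0.99904 →hi
  mid=-2.00142 |R|=1.00142 →lo
  ...
  [-2.00008,-1.99993] ⇒ x*=-2.0000
Interval (-2.0000, 0).

z∈(-2.0000,0).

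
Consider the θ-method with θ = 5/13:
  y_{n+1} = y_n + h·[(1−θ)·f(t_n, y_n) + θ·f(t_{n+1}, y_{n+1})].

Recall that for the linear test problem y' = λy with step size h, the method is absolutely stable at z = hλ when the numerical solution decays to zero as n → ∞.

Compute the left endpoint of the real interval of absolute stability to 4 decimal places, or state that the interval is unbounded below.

With y'=λy (z=hλ):
  y_{n+1} = y_n + z·[8/13·y_n + 5/13·y_{n+1}] ⇒ (1 − 5/13z)y_{n+1} = (1 + 8/13z)y_n
  so R(z) = (1 + 8/13z)/(1 − 5/13z).

Solve |R(x)|<1 on ℝ⁻.
x=-1.06: |R|=0.2470
R=−1: 1+8/13x = −1+5/13x ⇒ -3/13x=2 ⇒ x=2/(-3/13)=-8.6667
Confirm numerically:
  x=-6.634: |R|=0.86792 <1
  x=-6.427: |R|=0.85114 <1
  x=-4.140: |R|=0.59703 <1
  x=-9.249: |R|=1.02949 >1
  x=-8.998: |R|=1.01714 >1
  x=-8.948: |R|=1.01462 >1
So |R|<1 on (-8.6667, 0).

left endpoint -8.6667.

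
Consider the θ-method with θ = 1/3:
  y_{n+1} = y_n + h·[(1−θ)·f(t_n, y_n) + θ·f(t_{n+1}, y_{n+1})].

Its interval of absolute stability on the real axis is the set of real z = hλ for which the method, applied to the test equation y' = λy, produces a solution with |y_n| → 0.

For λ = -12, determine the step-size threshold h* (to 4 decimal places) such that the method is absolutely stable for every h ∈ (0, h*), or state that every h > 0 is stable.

Test eqn y'=λy, z=hλ:
  y_{n+1} = y_n + z·[2/3·y_n + 1/3·y_{n+1}] ⇒ (1 − 1/3z)y_{n+1} = (1 + 2/3z)y_n
  so R(z) = (1 + 2/3z)/(1 − 1/3z).

Solve |R(x)|<1 on ℝ⁻.
x=-1.59: |R|=0.0392
R=−1: 1+2/3x = −1+1/3x ⇒ -1/3x=2 ⇒ x=2/(-1/3)=-6.0000
Confirm numerically:
  x=-5.695: |R|=0.96492 <1
  x=-4.244: |R|=0.75759 <1
  x=-2.791: |R|=0.44586 <1
  x=-6.538: |R|=1.05641 >1
  x=-6.507: |R|=1.05333 >1
Interval (-6.0000, 0).

(-6.0000,0); λ=-12 ⇒ h* = (6)/12 = 0.5000.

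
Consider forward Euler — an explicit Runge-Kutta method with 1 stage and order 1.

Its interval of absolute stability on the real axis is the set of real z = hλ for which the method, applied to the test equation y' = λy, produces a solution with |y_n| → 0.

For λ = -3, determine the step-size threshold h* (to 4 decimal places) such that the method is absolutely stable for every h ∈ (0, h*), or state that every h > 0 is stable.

(-2.0000,0); λ=-3 ⇒ h* = 0.6667.

Set f=λy, z=hλ:
  order 1, 1-stage ⇒ R(z)=1+z
  (e.g. R(-1.16)=-0.16000, |R|=0.16000)

Find x<0 with |R(x)|<1.
x=-1.16: |R|=0.1600
|R(-2.11)|=1.1100 |R(-1.78)|=0.7800 |R(-1.59)|=0.5900
Bisect:
  x_lo=-2.4488 |R|=1.4488  x_hi=-0.3621 |R|=0.6379
  mid=-1.40548 |R|=0.40548 →hi
  mid=-1.92715 |R|=0.92715 →hi
  mid=-2.18799 |R|=1.18799 →lo
  mid=-2.05757 |R|=1.05757 →lo
  mid=-1.99236 |R|=0.99236 →hi
  mid=-2.02496 |R|=1.02496 →lo
  mid=-2.00866 |R|=1.00866 →lo
  ...
  [-2.00000,-1.99987] ⇒ x*=-2.0000
So |R|<1 on (-2.0000, 0).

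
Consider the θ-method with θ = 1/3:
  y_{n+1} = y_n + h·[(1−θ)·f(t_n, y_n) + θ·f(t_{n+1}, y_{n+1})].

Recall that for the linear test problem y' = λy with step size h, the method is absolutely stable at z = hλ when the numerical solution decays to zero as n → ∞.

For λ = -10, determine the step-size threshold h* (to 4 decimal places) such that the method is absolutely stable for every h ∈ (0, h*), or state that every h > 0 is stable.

(-6.0000,0); λ=-10 ⇒ h* = (6)/10 = 0.6000.

With y'=λy (z=hλ):
  y_{n+1} = y_n + z·[2/3·y_n + 1/3·y_{n+1}] ⇒ (1 − 1/3z)y_{n+1} = (1 + 2/3z)y_n
  so R(z) = (1 + 2/3z)/(1 − 1/3z).

Find x<0 with |R(x)|<1.
x=-1.69: |R|=0.0810
R=−1: 1+2/3x = −1+1/3x ⇒ -1/3x=2 ⇒ x=2/(-1/3)=-6.0000
Confirm numerically:
  x=-4.890: |R|=0.85932 <1
  x=-4.317: |R|=0.76999 <1
  x=-2.917: |R|=0.47896 <1
  x=-2.532: |R|=0.37310 <1
  x=-6.390: |R|=1.04153 >1
  x=-6.211: |R|=1.02291 >1
  x=-6.180: |R|=1.01961 >1
Stable set (-6.0000, 0).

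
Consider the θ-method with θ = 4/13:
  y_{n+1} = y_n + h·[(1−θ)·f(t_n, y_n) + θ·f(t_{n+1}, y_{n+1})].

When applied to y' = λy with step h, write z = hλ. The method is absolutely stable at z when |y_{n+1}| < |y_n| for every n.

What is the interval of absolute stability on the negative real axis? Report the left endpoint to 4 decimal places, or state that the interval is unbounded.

Test eqn y'=λy, z=hλ:
  y_{n+1} = y_n + z·[9/13·y_n + 4/13·y_{n+1}] ⇒ (1 − 4/13z)y_{n+1} = (1 + 9/13z)y_n
  Hence R(z) = (1 + 9/13z)/(1 − 4/13z).

Need |R(x)|<1, x<0.
x=-1.57: |R|=0.0586
R=−1: 1+9/13x = −1+4/13x ⇒ -5/13x=2 ⇒ x=2/(-5/13)=-5.2000
Confirm numerically:
  x=-4.591: |R|=0.90291 <1
  x=-3.211: |R|=0.61519 <1
  x=-2.192: |R|=0.30908 <1
  x=-5.477: |R|=1.03968 >1
  x=-5.247: |R|=1.00691 >1
Interval (-5.2000, 0).

z∈(-5.2000,0).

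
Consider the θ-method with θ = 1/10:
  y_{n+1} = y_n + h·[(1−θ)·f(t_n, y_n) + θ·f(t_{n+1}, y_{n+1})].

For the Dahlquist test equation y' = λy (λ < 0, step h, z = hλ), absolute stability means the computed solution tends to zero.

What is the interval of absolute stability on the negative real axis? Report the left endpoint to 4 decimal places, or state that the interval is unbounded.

Set f=λy, z=hλ:
  y_{n+1} = y_n + z·[9/10·y_n + 1/10·y_{n+1}] ⇒ (1 − 1/10z)y_{n+1} = (1 + 9/10z)y_n
  Hence R(z) = (1 + 9/10z)/(1 − 1/10z).

Solve |R(x)|<1 on ℝ⁻.
x=-0.43: |R|=0.5877
R=−1: 1+9/10x = −1+1/10x ⇒ -4/5x=2 ⇒ x=2/(-4/5)=-2.5000
Confirm numerically:
  x=-1.860: |R|=0.56830 <1
  x=-1.455: |R|=0.27019 <1
  x=-1.425: |R|=0.24726 <1
  x=-2.978: |R|=1.29465 >1
  x=-2.971: |R|=1.29049 >1
Interval (-2.5000, 0).

z∈(-2.5000,0).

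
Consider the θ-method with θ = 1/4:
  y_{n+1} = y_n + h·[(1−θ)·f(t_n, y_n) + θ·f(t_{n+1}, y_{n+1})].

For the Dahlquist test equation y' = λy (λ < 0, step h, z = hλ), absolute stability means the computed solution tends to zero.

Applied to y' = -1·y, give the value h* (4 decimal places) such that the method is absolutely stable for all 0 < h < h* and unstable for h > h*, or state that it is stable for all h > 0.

Set f=λy, z=hλ:
  y_{n+1} = y_n + z·[3/4·y_n + 1/4·y_{n+1}] ⇒ (1 − 1/4z)y_{n+1} = (1 + 3/4z)y_n
  R(z) = (1 + 3/4z)/(1 − 1/4z).

Find x<0 with |R(x)|<1.
x=-0.95: |R|=0.2323
R=−1: 1+3/4x = −1+1/4x ⇒ -1/2x=2 ⇒ x=2/(-1/2)=-4.0000
Confirm numerically:
  x=-3.295: |R|=0.80672 <1
  x=-3.022: |R|=0.72145 <1
  x=-2.485: |R|=0.53277 <1
  x=-2.287: |R|=0.45507 <1
  x=-4.554: |R|=1.12953 >1
  x=-4.169: |R|=1.04138 >1
Interval (-4.0000, 0).

(-4.0000,0); λ=-1 ⇒ h* = (4)/1 = 4.0000.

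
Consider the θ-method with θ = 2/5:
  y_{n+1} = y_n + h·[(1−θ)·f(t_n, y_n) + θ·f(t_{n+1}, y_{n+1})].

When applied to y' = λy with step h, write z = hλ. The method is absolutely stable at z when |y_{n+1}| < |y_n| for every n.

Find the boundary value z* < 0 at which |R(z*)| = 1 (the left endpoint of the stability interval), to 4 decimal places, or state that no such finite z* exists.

On y'=λy, z=hλ:
  y_{n+1} = y_n + z·[3/5·y_n + 2/5·y_{n+1}] ⇒ (1 − 2/5z)y_{n+1} = (1 + 3/5z)y_n
  R(z) = (1 + 3/5z)/(1 − 2/5z).

Boundary: |R(x)|=1, x<0.
x=-1.59: |R|=0.0281
R=−1: 1+3/5x = −1+2/5x ⇒ -1/5x=2 ⇒ x=2/(-1/5)=-10.0000
Confirm numerically:
  x=-7.795: |R|=0.89291 <1
  x=-7.203: |R|=0.85587 <1
  x=-5.648: |R|=0.73294 <1
  x=-4.341: |R|=0.58639 <1
  x=-10.382: |R|=1.01483 >1
  x=-10.301: |R|=1.01176 >1
Stable set (-10.0000, 0).

z* = -10.0000.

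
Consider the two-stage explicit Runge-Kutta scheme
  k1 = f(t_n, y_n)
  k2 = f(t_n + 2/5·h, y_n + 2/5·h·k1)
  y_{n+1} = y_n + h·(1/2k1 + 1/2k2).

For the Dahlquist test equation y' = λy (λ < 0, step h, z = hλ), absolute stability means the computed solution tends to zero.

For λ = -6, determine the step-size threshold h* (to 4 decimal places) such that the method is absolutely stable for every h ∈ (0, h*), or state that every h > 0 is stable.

Set f=λy, z=hλ:
  k1=λy_n ⇒ h·k1=z·y_n;  k2=λ(1+2/5z)y_n ⇒ h·k2=z(1+2/5z)y_n
  y_{n+1}/y_n = 1 + 1/2z + 1/2z(1+2/5z) = 1 + z + 1/5z²
  so R(z) = 1 + z + 1/5z².

Solve |R(x)|<1 on ℝ⁻.
x=-0.39: |R|=0.6404
R=1: x+1/5x²=0 ⇒ x=−5=-5.0000; min R=1−1/(4·1/5)=-0.2500>−1
Confirm numerically:
  x=-4.862: |R|=0.86581 <1
  x=-3.722: |R|=0.04866 <1
  x=-3.351: |R|=0.10516 <1
  x=-5.242: |R|=1.25371 >1
  x=-5.224: |R|=1.23404 >1
  x=-5.129: |R|=1.13233 >1
So |R|<1 on (-5.0000, 0).

(-5.0000,0); λ=-6 ⇒ h* = (5)/6 = 0.8333.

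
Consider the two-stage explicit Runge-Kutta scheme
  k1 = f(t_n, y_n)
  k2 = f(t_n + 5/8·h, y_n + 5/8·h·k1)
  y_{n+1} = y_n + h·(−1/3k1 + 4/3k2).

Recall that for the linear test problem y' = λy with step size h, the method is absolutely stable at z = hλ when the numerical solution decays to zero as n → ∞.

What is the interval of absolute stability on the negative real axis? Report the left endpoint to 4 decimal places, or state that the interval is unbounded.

z∈(-1.2000,0).

Set f=λy, z=hλ:
  k1=λy_n ⇒ h·k1=z·y_n;  k2=λ(1+5/8z)y_n ⇒ h·k2=z(1+5/8z)y_n
  y_{n+1}/y_n = 1 − 1/3z + 4/3z(1+5/8z) = 1 + z + 5/6z²
  ⇒ R(z) = 1 + z + 5/6z².

Boundary: |R(x)|=1, x<0.
x=-1.23: |R|=1.0308
R=1: x+5/6x²=0 ⇒ x=−6/5=-1.2000; min R=1−1/(4·5/6)=0.7000>−1
Confirm numerically:
  x=-1.067: |R|=0.88174 <1
  x=-0.912: |R|=0.78112 <1
  x=-0.897: |R|=0.77351 <1
  x=-1.486: |R|=1.35416 >1
  x=-1.403: |R|=1.23734 >1
  x=-1.394: |R|=1.22536 >1
Stable set (-1.2000, 0).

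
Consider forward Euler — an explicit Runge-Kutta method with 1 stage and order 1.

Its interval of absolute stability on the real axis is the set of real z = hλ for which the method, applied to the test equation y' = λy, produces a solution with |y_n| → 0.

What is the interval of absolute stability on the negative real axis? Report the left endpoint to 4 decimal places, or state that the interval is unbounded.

Test eqn y'=λy, z=hλ:
  order 1, 1-stage ⇒ R(z)=1+z
  (e.g. R(-1.42)=-0.42000, |R|=0.42000)

Solve |R(x)|<1 on ℝ⁻.
x=-1.42: |R|=0.4200
|R(-0.54)|=0.4600 |R(-0.51)|=0.4900 |R(-0.5)|=0.5000
Bisect:
  x_lo=-2.8437 |R|=1.8437  x_hi=-0.2671 |R|=0.7329
  mid=-1.55536 |R|=0.55536 →hi
  mid=-2.19952 |R|=1.19952 →lo
  mid=-1.87744 |R|=0.87744 →hi
  mid=-2.03848 |R|=1.03848 →lo
  mid=-1.95796 |R|=0.95796 →hi
  mid=-1.99822 |R|=0.99822 →hi
  mid=-2.01835 |R|=1.01835 →lo
  mid=-2.00828 |R|=1.00828 →lo
  mid=-2.00325 |R|=1.00325 →lo
  ...
  [-2.00010,-1.99995] ⇒ x*=-2.0000
Stable set (-2.0000, 0).

(-2.0000, 0).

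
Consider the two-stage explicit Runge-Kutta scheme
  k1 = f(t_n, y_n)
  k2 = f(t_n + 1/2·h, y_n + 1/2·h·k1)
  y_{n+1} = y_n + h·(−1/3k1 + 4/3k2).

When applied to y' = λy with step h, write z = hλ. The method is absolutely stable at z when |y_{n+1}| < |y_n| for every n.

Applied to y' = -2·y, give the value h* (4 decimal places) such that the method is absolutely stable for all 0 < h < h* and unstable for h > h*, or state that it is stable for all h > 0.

On y'=λy, z=hλ:
  k1=λy_n ⇒ h·k1=z·y_n;  k2=λ(1+1/2z)y_n ⇒ h·k2=z(1+1/2z)y_n
  y_{n+1}/y_n = 1 − 1/3z + 4/3z(1+1/2z) = 1 + z + 2/3z²
  Hence R(z) = 1 + z + 2/3z².

Need |R(x)|<1, x<0.
x=-0.36: |R|=0.7264
R=1: x+2/3x²=0 ⇒ x=−3/2=-1.5000; min R=1−1/(4·2/3)=0.6250>−1
Confirm numerically:
  x=-1.075: |R|=0.69542 <1
  x=-1.065: |R|=0.69115 <1
  x=-0.953: |R|=0.65247 <1
  x=-0.814: |R|=0.62773 <1
  x=-2.076: |R|=1.79718 >1
  x=-2.018: |R|=1.69688 >1
  x=-1.806: |R|=1.36842 >1
Stable set (-1.5000, 0).

(-1.5000,0); λ=-2 ⇒ h* = (3/2)/2 = 0.7500.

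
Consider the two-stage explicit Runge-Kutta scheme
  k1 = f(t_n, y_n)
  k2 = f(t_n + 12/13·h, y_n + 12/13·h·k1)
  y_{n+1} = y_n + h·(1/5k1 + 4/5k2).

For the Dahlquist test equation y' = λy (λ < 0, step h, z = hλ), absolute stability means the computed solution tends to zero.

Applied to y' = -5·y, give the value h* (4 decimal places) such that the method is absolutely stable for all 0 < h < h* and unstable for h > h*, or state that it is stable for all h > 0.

With y'=λy (z=hλ):
  k1=λy_n ⇒ h·k1=z·y_n;  k2=λ(1+12/13z)y_n ⇒ h·k2=z(1+12/13z)y_n
  y_{n+1}/y_n = 1 + 1/5z + 4/5z(1+12/13z) = 1 + z + 48/65z²
  Hence R(z) = 1 + z + 48/65z².

Solve |R(x)|<1 on ℝ⁻.
x=-1.3: |R|=0.9480
R=1: x+48/65x²=0 ⇒ x=−65/48=-1.3542; min R=1−1/(4·48/65)=0.6615>−1
Confirm numerically:
  x=-1.266: |R|=0.91757 <1
  x=-1.110: |R|=0.79986 <1
  x=-1.100: |R|=0.79354 <1
  x=-0.976: |R|=0.72744 <1
  x=-1.765: |R|=1.53547 >1
  x=-1.493: |R|=1.15307 >1
  x=-1.433: |R|=1.08342 >1
So |R|<1 on (-1.3542, 0).

(-1.3542,0); λ=-5 ⇒ h* = (65/48)/5 = 0.2708.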